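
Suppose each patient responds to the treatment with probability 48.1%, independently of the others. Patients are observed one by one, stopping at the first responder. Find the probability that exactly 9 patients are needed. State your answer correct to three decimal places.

0.003

Geometric (trials to first success), p = 0.481.
P(Y = 9) = (1−p)^8 · p = 0.0052643 · 0.481 = 0.00253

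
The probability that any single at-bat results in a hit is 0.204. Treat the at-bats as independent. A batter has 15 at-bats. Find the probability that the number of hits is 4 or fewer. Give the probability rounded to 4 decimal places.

X ~ Binomial(15, 0.204); P(X ≤ 4) = Σ C(15,k) p^k (1−p)^(15−k) over k:
  k=0: C(15,0)·0.204^0·0.796^15 = 0.032636
  k=1: C(15,1)·0.204^1·0.796^14 = 0.125460
  k=2: C(15,2)·0.204^2·0.796^13 = 0.225071
  k=3: C(15,3)·0.204^3·0.796^12 = 0.249953
  k=4: C(15,4)·0.204^4·0.796^11 = 0.192175
Total = 0.825295

0.8253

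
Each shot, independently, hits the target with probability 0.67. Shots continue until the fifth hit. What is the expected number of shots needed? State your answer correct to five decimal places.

7.46269

Y = total shots until the fifth success; negative binomial with r=5, p=0.67.
E[Y] = r / p = 5 / 0.67 = 7.4626866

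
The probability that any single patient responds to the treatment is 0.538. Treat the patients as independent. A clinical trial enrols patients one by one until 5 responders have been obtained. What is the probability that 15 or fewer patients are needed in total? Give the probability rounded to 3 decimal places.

0.968

Finishing within 15 patients ⇔ at least 5 successes in the first 15. With X ~ Binomial(15, 0.538), P(Y ≤ 15) = 1 − P(X ≤ 4).
  k=0: C(15,0)·0.538^0·0.462^15 = 0.00001
  k=1: C(15,1)·0.538^1·0.462^14 = 0.00016
  k=2: C(15,2)·0.538^2·0.462^13 = 0.00133
  k=3: C(15,3)·0.538^3·0.462^12 = 0.00670
  k=4: C(15,4)·0.538^4·0.462^11 = 0.02341
1 − 0.03161 = 0.96839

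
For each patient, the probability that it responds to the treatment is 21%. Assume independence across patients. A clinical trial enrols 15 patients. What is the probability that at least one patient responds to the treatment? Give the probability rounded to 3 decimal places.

0.971

P(at least one) = 1 − P(none) = 1 − (1 − 0.21)^15
= 1 − 0.02913 = 0.97087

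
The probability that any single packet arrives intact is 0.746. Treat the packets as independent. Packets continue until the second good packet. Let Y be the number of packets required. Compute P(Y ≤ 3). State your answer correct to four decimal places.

0.8392

Finishing within 3 packets ⇔ at least 2 successes in the first 3. With X ~ Binomial(3, 0.746), P(Y ≤ 3) = 1 − P(X ≤ 1).
  k=0: C(3,0)·0.746^0·0.254^3 = 0.016387
  k=1: C(3,1)·0.746^1·0.254^2 = 0.144387
1 − 0.160774 = 0.839226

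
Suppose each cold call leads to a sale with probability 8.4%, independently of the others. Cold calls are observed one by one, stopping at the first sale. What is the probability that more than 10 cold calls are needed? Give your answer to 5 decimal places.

Y = number of cold calls to the first success; geometric, p = 0.084.
P(Y > 10) = P(first 10 all fail) = (1−p)^10 = 0.4158673

0.41587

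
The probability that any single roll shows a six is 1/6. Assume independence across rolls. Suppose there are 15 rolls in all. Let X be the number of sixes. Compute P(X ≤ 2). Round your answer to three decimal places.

X ~ Binomial(15, 0.166667); P(X ≤ 2) = Σ C(15,k) p^k (1−p)^(15−k) over k:
  k=0: C(15,0)·0.166667^0·0.833333^15 = 0.06491
  k=1: C(15,1)·0.166667^1·0.833333^14 = 0.19472
  k=2: C(15,2)·0.166667^2·0.833333^13 = 0.27260
Total = 0.53222

0.532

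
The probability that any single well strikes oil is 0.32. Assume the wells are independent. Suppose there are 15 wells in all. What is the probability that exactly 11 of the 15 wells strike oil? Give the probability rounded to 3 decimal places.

X ~ Binomial(n=15, p=0.32).
P(X=11) = C(15,11) · p^11 · (1−p)^4
= 1365 · 3.6029e-06 · 0.21381 = 0.00105

0.001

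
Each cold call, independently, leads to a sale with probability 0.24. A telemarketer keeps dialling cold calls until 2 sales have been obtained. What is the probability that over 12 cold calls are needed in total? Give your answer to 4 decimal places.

Needing more than 12 cold calls ⇔ fewer than 2 successes in the first 12. With X ~ Binomial(12, 0.24), P(Y > 12) = P(X ≤ 1).
  k=0: C(12,0)·0.24^0·0.76^12 = 0.037133
  k=1: C(12,1)·0.24^1·0.76^11 = 0.140716
P(X ≤ 1) = 0.177849

0.1778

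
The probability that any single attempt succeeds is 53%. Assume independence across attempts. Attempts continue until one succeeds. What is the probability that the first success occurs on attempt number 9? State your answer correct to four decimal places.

0.0013

Geometric (trials to first success), p = 0.53.
P(Y = 9) = (1−p)^8 · p = 0.0023811 · 0.53 = 0.001262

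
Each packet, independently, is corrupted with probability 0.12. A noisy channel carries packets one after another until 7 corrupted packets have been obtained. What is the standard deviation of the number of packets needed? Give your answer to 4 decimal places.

Y = total packets until the seventh success; negative binomial with r=7, p=0.12.
SD(Y) = √[r(1−p)/p²] = √(427.777778) = 20.682789

20.6828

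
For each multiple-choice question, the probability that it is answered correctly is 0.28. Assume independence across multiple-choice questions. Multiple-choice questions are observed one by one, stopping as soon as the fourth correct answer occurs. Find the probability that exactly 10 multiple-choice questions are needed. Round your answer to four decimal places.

0.0719

Y = trial on which the fourth success occurs; negative binomial, r=4, p=0.28.
P(Y=10) = C(9,3) · p^4 · (1−p)^6
= 84 · 0.0061466 · 0.13931 = 0.071929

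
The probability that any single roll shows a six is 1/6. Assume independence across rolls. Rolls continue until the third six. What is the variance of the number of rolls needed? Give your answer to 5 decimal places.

90.00000

Y = total rolls until the third success; negative binomial with r=3, p=0.166667.
Var(Y) = r(1−p)/p² = 3·0.833333 / 0.166667² = 90.0000000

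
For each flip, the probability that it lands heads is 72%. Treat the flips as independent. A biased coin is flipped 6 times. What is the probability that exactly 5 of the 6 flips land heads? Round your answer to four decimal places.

0.3251

X ~ Binomial(n=6, p=0.72).
P(X=5) = C(6,5) · p^5 · (1−p)^1
= 6 · 0.19349 · 0.28 = 0.325066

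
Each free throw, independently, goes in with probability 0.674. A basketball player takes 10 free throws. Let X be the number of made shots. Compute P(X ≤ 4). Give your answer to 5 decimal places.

X ~ Binomial(10, 0.674); P(X ≤ 4) = Σ C(10,k) p^k (1−p)^(10−k) over k:
  k=0: C(10,0)·0.674^0·0.326^10 = 0.0000136
  k=1: C(10,1)·0.674^1·0.326^9 = 0.0002803
  k=2: C(10,2)·0.674^2·0.326^8 = 0.0026078
  k=3: C(10,3)·0.674^3·0.326^7 = 0.0143775
  k=4: C(10,4)·0.674^4·0.326^6 = 0.0520193
Total = 0.0692985

0.06930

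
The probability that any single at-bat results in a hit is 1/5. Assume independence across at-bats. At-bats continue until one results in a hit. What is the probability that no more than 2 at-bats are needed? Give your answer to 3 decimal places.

0.360

Y = number of at-bats to the first success; geometric, p = 0.20.
P(Y ≤ 2) = 1 − (1−p)^2 = 1 − 0.64000 = 0.36000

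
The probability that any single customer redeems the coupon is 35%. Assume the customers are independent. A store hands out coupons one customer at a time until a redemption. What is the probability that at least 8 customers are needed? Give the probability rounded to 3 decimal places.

Y = number of customers to the first success; geometric, p = 0.35.
P(Y > 7) = P(first 7 all fail) = (1−p)^7 = 0.04902

0.049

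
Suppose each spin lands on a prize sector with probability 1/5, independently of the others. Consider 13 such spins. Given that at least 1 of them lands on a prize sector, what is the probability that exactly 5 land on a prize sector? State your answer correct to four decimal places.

0.0731

X ~ Binomial(13, 0.20). Want P(X=5 | X≥1) = P(X=5) / P(X≥1).
P(X=5) = C(13,5)·0.20^5·0.80^8 = 0.069095
P(X≥1) = 1 − 0.054976 = 0.945024
Ratio = 0.069095 / 0.945024 = 0.073115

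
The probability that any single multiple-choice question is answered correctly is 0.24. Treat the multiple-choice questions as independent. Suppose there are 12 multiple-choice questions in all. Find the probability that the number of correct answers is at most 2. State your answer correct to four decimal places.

0.4222

X ~ Binomial(12, 0.24); P(X ≤ 2) = Σ C(12,k) p^k (1−p)^(12−k) over k:
  k=0: C(12,0)·0.24^0·0.76^12 = 0.037133
  k=1: C(12,1)·0.24^1·0.76^11 = 0.140716
  k=2: C(12,2)·0.24^2·0.76^10 = 0.244401
Total = 0.422249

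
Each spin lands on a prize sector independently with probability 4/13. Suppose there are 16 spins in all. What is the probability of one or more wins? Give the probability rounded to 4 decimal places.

0.9972

P(at least one) = 1 − P(none) = 1 − (1 − 0.307692)^16
= 1 − 0.002785 = 0.997215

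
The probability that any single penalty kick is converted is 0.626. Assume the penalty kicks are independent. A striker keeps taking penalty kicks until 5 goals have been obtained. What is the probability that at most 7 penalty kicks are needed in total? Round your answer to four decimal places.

Finishing within 7 penalty kicks ⇔ at least 5 successes in the first 7. With X ~ Binomial(7, 0.626), P(Y ≤ 7) = 1 − P(X ≤ 4).
  k=0: C(7,0)·0.626^0·0.374^7 = 0.001024
  k=1: C(7,1)·0.626^1·0.374^6 = 0.011992
  k=2: C(7,2)·0.626^2·0.374^5 = 0.060218
  k=3: C(7,3)·0.626^3·0.374^4 = 0.167988
  k=4: C(7,4)·0.626^4·0.374^3 = 0.281177
1 − 0.522399 = 0.477601

0.4776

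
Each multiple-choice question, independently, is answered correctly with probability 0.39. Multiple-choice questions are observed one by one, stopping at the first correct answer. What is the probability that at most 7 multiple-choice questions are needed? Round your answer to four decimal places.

Y = number of multiple-choice questions to the first success; geometric, p = 0.39.
P(Y ≤ 7) = 1 − (1−p)^7 = 1 − 0.031427 = 0.968573

0.9686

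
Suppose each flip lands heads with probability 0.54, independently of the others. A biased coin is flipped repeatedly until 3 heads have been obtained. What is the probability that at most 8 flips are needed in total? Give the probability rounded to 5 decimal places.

Finishing within 8 flips ⇔ at least 3 successes in the first 8. With X ~ Binomial(8, 0.54), P(Y ≤ 8) = 1 − P(X ≤ 2).
  k=0: C(8,0)·0.54^0·0.46^8 = 0.0020048
  k=1: C(8,1)·0.54^1·0.46^7 = 0.0188273
  k=2: C(8,2)·0.54^2·0.46^6 = 0.0773557
1 − 0.0981878 = 0.9018122

0.90181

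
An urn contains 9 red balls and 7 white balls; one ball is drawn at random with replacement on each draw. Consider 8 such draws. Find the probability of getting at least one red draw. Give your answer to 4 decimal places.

0.9987

P(at least one) = 1 − P(none) = 1 − (1 − 0.5625)^8
= 1 − 0.001342 = 0.998658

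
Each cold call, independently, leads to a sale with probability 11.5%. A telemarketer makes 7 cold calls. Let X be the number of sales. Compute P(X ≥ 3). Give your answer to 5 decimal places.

X ~ Binomial(7, 0.115); P(X ≥ 3) = Σ C(7,k) p^k (1−p)^(7−k) over k:
  k=3: C(7,3)·0.115^3·0.885^4 = 0.0326539
  k=4: C(7,4)·0.115^4·0.885^3 = 0.0042432
  k=5: C(7,5)·0.115^5·0.885^2 = 0.0003308
  k=6: C(7,6)·0.115^6·0.885^1 = 0.0000143
  k=7: C(7,7)·0.115^7·0.885^0 = 0.0000003
Total = 0.0372424

0.03724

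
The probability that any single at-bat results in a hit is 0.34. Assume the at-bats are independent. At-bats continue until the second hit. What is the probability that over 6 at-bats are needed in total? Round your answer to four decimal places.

0.3381

Needing more than 6 at-bats ⇔ fewer than 2 successes in the first 6. With X ~ Binomial(6, 0.34), P(Y > 6) = P(X ≤ 1).
  k=0: C(6,0)·0.34^0·0.66^6 = 0.082654
  k=1: C(6,1)·0.34^1·0.66^5 = 0.255476
P(X ≤ 1) = 0.338130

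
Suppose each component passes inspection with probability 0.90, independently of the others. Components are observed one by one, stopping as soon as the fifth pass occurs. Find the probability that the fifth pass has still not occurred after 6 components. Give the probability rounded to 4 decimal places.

0.1143

Needing more than 6 components ⇔ fewer than 5 successes in the first 6. With X ~ Binomial(6, 0.90), P(Y > 6) = P(X ≤ 4).
  k=0: C(6,0)·0.90^0·0.10^6 = 0.000001
  k=1: C(6,1)·0.90^1·0.10^5 = 0.000054
  k=2: C(6,2)·0.90^2·0.10^4 = 0.001215
  k=3: C(6,3)·0.90^3·0.10^3 = 0.014580
  k=4: C(6,4)·0.90^4·0.10^2 = 0.098415
P(X ≤ 4) = 0.114265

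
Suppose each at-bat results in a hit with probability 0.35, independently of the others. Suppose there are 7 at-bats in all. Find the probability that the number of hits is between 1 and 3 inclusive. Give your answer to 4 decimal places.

X ~ Binomial(7, 0.35); P(1 ≤ X ≤ 3) = Σ C(7,k) p^k (1−p)^(7−k) over k:
  k=1: C(7,1)·0.35^1·0.65^6 = 0.184776
  k=2: C(7,2)·0.35^2·0.65^5 = 0.298485
  k=3: C(7,3)·0.35^3·0.65^4 = 0.267871
Total = 0.751132

0.7511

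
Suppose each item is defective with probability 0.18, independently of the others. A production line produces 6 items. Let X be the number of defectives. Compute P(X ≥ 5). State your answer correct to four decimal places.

X ~ Binomial(6, 0.18); P(X ≥ 5) = Σ C(6,k) p^k (1−p)^(6−k) over k:
  k=5: C(6,5)·0.18^5·0.82^1 = 0.000930
  k=6: C(6,6)·0.18^6·0.82^0 = 0.000034
Total = 0.000964

0.0010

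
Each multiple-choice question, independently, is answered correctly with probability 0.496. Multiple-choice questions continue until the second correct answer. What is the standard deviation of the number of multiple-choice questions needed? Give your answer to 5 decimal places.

2.02418

Y = total multiple-choice questions until the second success; negative binomial with r=2, p=0.496.
SD(Y) = √[r(1−p)/p²] = √(4.0972945) = 2.0241775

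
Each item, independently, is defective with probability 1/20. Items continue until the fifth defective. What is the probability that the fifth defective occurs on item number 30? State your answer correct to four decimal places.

Y = trial on which the fifth success occurs; negative binomial, r=5, p=0.05.
P(Y=30) = C(29,4) · p^5 · (1−p)^25
= 23751 · 3.125e-07 · 0.27739 = 0.002059

0.0021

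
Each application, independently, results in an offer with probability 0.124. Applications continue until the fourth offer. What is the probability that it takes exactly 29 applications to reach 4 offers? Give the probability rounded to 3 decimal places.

0.028

Y = trial on which the fourth success occurs; negative binomial, r=4, p=0.124.
P(Y=29) = C(28,3) · p^4 · (1−p)^25
= 3276 · 0.00023642 · 0.036526 = 0.02829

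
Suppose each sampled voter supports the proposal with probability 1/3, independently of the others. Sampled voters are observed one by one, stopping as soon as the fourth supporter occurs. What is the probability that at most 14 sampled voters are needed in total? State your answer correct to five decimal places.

Finishing within 14 sampled voters ⇔ at least 4 successes in the first 14. With X ~ Binomial(14, 0.333333), P(Y ≤ 14) = 1 − P(X ≤ 3).
  k=0: C(14,0)·0.333333^0·0.666667^14 = 0.0034255
  k=1: C(14,1)·0.333333^1·0.666667^13 = 0.0239784
  k=2: C(14,2)·0.333333^2·0.666667^12 = 0.0779298
  k=3: C(14,3)·0.333333^3·0.666667^11 = 0.1558597
1 − 0.2611934 = 0.7388066

0.73881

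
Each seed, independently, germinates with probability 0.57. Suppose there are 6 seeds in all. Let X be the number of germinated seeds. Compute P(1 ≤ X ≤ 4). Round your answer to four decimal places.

X ~ Binomial(6, 0.57); P(1 ≤ X ≤ 4) = Σ C(6,k) p^k (1−p)^(6−k) over k:
  k=1: C(6,1)·0.57^1·0.43^5 = 0.050277
  k=2: C(6,2)·0.57^2·0.43^4 = 0.166615
  k=3: C(6,3)·0.57^3·0.43^3 = 0.294483
  k=4: C(6,4)·0.57^4·0.43^2 = 0.292771
Total = 0.804146

0.8041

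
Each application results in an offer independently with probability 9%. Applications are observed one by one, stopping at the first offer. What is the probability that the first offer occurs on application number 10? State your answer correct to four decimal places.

0.0385

Geometric (trials to first success), p = 0.09.
P(Y = 10) = (1−p)^9 · p = 0.42793 · 0.09 = 0.038514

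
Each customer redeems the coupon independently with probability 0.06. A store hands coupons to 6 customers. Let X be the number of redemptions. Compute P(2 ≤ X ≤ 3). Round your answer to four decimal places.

X ~ Binomial(6, 0.06); P(2 ≤ X ≤ 3) = Σ C(6,k) p^k (1−p)^(6−k) over k:
  k=2: C(6,2)·0.06^2·0.94^4 = 0.042160
  k=3: C(6,3)·0.06^3·0.94^3 = 0.003588
Total = 0.045749

0.0457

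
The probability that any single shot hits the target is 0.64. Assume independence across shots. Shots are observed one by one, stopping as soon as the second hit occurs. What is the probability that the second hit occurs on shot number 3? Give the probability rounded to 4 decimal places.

Y = trial on which the second success occurs; negative binomial, r=2, p=0.64.
P(Y=3) = C(2,1) · p^2 · (1−p)^1
= 2 · 0.4096 · 0.36 = 0.294912

0.2949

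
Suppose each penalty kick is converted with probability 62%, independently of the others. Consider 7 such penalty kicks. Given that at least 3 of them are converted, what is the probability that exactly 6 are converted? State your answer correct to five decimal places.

0.16390

X ~ Binomial(7, 0.62). Want P(X=6 | X≥3) = P(X=6) / P(X≥3).
P(X=6) = C(7,6)·0.62^6·0.38^1 = 0.1510886
P(X≥3) = 1 − 0.0011442 − 0.0130675 − 0.0639618 = 0.9218266
Ratio = 0.1510886 / 0.9218266 = 0.1639014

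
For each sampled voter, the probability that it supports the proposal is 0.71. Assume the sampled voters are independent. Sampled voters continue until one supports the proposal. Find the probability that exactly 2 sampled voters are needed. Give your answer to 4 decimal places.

Geometric (trials to first success), p = 0.71.
P(Y = 2) = (1−p)^1 · p = 0.29 · 0.71 = 0.205900

0.2059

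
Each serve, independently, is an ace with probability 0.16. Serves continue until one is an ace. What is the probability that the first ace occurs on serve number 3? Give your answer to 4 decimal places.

0.1129

Geometric (trials to first success), p = 0.16.
P(Y = 3) = (1−p)^2 · p = 0.7056 · 0.16 = 0.112896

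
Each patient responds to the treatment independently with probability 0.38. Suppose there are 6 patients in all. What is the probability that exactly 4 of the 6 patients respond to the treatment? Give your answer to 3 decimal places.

0.120

X ~ Binomial(n=6, p=0.38).
P(X=4) = C(6,4) · p^4 · (1−p)^2
= 15 · 0.020851 · 0.3844 = 0.12023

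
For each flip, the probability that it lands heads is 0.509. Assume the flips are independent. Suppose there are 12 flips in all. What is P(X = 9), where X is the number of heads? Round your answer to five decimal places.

0.05972

X ~ Binomial(n=12, p=0.509).
P(X=9) = C(12,9) · p^9 · (1−p)^3
= 220 · 0.0022933 · 0.11837 = 0.0597210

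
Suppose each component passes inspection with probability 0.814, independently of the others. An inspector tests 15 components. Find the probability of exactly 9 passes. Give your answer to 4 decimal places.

0.0325

X ~ Binomial(n=15, p=0.814).
P(X=9) = C(15,9) · p^9 · (1−p)^6
= 5005 · 0.1569 · 4.1407e-05 = 0.032516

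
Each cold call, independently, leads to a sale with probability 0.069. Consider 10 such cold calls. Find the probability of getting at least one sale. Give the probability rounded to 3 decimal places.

0.511

P(at least one) = 1 − P(none) = 1 − (1 − 0.069)^10
= 1 − 0.48921 = 0.51079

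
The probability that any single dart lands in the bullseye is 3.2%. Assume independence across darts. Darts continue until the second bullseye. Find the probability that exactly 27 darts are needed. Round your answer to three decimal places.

Y = trial on which the second success occurs; negative binomial, r=2, p=0.032.
P(Y=27) = C(26,1) · p^2 · (1−p)^25
= 26 · 0.001024 · 0.44349 = 0.01181

0.012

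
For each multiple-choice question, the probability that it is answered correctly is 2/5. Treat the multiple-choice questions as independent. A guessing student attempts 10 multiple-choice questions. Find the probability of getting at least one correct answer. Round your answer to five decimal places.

0.99395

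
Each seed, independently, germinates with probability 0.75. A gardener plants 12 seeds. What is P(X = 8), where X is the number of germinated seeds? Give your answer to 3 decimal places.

X ~ Binomial(n=12, p=0.75).
P(X=8) = C(12,8) · p^8 · (1−p)^4
= 495 · 0.10011 · 0.0039062 = 0.19358

0.194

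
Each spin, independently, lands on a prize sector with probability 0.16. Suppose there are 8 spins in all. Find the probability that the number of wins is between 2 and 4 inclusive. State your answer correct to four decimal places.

X ~ Binomial(8, 0.16); P(2 ≤ X ≤ 4) = Σ C(8,k) p^k (1−p)^(8−k) over k:
  k=2: C(8,2)·0.16^2·0.84^6 = 0.251810
  k=3: C(8,3)·0.16^3·0.84^5 = 0.095928
  k=4: C(8,4)·0.16^4·0.84^4 = 0.022840
Total = 0.370578

0.3706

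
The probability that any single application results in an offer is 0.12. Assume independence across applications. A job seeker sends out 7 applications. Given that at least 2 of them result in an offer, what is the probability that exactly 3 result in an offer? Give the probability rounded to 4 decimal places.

0.1802

X ~ Binomial(7, 0.12). Want P(X=3 | X≥2) = P(X=3) / P(X≥2).
P(X=3) = C(7,3)·0.12^3·0.88^4 = 0.036270
P(X≥2) = 1 − 0.408676 − 0.390099 = 0.201225
Ratio = 0.036270 / 0.201225 = 0.180244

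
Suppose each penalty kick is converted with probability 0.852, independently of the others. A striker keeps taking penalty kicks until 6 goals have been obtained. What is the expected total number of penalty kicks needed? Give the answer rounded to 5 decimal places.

Y = total penalty kicks until the sixth success; negative binomial with r=6, p=0.852.
E[Y] = r / p = 6 / 0.852 = 7.0422535

7.04225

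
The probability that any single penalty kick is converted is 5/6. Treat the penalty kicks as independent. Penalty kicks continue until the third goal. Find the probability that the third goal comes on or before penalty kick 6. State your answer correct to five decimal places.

Finishing within 6 penalty kicks ⇔ at least 3 successes in the first 6. With X ~ Binomial(6, 0.833333), P(Y ≤ 6) = 1 − P(X ≤ 2).
  k=0: C(6,0)·0.833333^0·0.166667^6 = 0.0000214
  k=1: C(6,1)·0.833333^1·0.166667^5 = 0.0006430
  k=2: C(6,2)·0.833333^2·0.166667^4 = 0.0080376
1 − 0.0087020 = 0.9912980

0.99130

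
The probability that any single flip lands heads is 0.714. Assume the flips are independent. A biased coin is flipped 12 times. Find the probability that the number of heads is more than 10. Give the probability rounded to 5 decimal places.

X ~ Binomial(12, 0.714); P(X ≥ 11) = Σ C(12,k) p^k (1−p)^(12−k) over k:
  k=11: C(12,11)·0.714^11·0.286^1 = 0.0843777
  k=12: C(12,12)·0.714^12·0.286^0 = 0.0175541
Total = 0.1019318

0.10193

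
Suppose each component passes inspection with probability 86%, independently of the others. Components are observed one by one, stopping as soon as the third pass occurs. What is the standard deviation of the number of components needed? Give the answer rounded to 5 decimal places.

0.75357

Y = total components until the third success; negative binomial with r=3, p=0.86.
SD(Y) = √[r(1−p)/p²] = √(0.5678745) = 0.7535745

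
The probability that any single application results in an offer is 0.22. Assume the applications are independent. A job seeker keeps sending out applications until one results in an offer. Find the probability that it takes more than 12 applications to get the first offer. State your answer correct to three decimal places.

0.051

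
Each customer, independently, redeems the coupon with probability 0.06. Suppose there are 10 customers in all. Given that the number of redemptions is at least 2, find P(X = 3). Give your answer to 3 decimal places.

X ~ Binomial(10, 0.06). Want P(X=3 | X≥2) = P(X=3) / P(X≥2).
P(X=3) = C(10,3)·0.06^3·0.94^7 = 0.01681
P(X≥2) = 1 − 0.53862 − 0.34380 = 0.11759
Ratio = 0.01681 / 0.11759 = 0.14294

0.143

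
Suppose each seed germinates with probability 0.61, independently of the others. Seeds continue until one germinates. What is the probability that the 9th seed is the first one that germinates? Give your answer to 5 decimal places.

Geometric (trials to first success), p = 0.61.
P(Y = 9) = (1−p)^8 · p = 0.0005352 · 0.61 = 0.0003265

0.00033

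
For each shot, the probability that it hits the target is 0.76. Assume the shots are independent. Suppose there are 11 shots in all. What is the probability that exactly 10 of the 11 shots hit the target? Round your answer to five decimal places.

0.16972

X ~ Binomial(n=11, p=0.76).
P(X=10) = C(11,10) · p^10 · (1−p)^1
= 11 · 0.064289 · 0.24 = 0.1697227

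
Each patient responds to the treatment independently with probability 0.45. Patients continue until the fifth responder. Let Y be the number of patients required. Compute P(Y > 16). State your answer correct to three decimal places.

0.085

Needing more than 16 patients ⇔ fewer than 5 successes in the first 16. With X ~ Binomial(16, 0.45), P(Y > 16) = P(X ≤ 4).
  k=0: C(16,0)·0.45^0·0.55^16 = 0.00007
  k=1: C(16,1)·0.45^1·0.55^15 = 0.00092
  k=2: C(16,2)·0.45^2·0.55^14 = 0.00563
  k=3: C(16,3)·0.45^3·0.55^13 = 0.02151
  k=4: C(16,4)·0.45^4·0.55^12 = 0.05718
P(X ≤ 4) = 0.08531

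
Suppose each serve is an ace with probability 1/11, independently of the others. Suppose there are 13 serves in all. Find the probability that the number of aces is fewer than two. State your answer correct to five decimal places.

0.66623

X ~ Binomial(13, 0.090909); P(X ≤ 1) = Σ C(13,k) p^k (1−p)^(13−k) over k:
  k=0: C(13,0)·0.090909^0·0.909091^13 = 0.2896644
  k=1: C(13,1)·0.090909^1·0.909091^12 = 0.3765637
Total = 0.6662281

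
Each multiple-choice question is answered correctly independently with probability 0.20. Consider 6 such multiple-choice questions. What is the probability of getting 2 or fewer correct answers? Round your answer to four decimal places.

0.9011

X ~ Binomial(6, 0.20); P(X ≤ 2) = Σ C(6,k) p^k (1−p)^(6−k) over k:
  k=0: C(6,0)·0.20^0·0.80^6 = 0.262144
  k=1: C(6,1)·0.20^1·0.80^5 = 0.393216
  k=2: C(6,2)·0.20^2·0.80^4 = 0.245760
Total = 0.901120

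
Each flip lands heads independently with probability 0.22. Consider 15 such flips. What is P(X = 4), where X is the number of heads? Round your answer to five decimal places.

0.20790

X ~ Binomial(n=15, p=0.22).
P(X=4) = C(15,4) · p^4 · (1−p)^11
= 1365 · 0.0023426 · 0.065019 = 0.2079046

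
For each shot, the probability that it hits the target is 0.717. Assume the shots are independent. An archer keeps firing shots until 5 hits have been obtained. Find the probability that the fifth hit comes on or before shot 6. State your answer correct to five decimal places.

Finishing within 6 shots ⇔ at least 5 successes in the first 6. With X ~ Binomial(6, 0.717), P(Y ≤ 6) = 1 − P(X ≤ 4).
  k=0: C(6,0)·0.717^0·0.283^6 = 0.0005137
  k=1: C(6,1)·0.717^1·0.283^5 = 0.0078091
  k=2: C(6,2)·0.717^2·0.283^4 = 0.0494624
  k=3: C(6,3)·0.717^3·0.283^3 = 0.1670886
  k=4: C(6,4)·0.717^4·0.283^2 = 0.3174978
1 − 0.5423717 = 0.4576283

0.45763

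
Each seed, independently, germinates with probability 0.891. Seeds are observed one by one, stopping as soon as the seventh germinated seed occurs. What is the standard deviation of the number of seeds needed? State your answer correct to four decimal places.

Y = total seeds until the seventh success; negative binomial with r=7, p=0.891.
SD(Y) = √[r(1−p)/p²] = √(0.961101) = 0.980358

0.9804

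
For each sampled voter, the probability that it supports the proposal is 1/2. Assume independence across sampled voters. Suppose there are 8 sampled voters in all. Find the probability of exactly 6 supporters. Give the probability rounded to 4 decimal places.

X ~ Binomial(n=8, p=0.50).
P(X=6) = C(8,6) · p^6 · (1−p)^2
= 28 · 0.015625 · 0.25 = 0.109375

0.1094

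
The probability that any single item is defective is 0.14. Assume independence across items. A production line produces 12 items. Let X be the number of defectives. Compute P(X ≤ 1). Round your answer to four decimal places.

X ~ Binomial(12, 0.14); P(X ≤ 1) = Σ C(12,k) p^k (1−p)^(12−k) over k:
  k=0: C(12,0)·0.14^0·0.86^12 = 0.163675
  k=1: C(12,1)·0.14^1·0.86^11 = 0.319737
Total = 0.483411

0.4834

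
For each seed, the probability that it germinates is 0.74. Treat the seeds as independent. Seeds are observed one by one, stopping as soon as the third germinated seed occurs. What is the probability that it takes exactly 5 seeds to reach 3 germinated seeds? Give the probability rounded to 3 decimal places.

Y = trial on which the third success occurs; negative binomial, r=3, p=0.74.
P(Y=5) = C(4,2) · p^3 · (1−p)^2
= 6 · 0.40522 · 0.0676 = 0.16436

0.164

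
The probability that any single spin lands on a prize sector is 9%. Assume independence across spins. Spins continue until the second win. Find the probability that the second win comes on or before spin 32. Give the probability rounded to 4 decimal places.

0.7963

Finishing within 32 spins ⇔ at least 2 successes in the first 32. With X ~ Binomial(32, 0.09), P(Y ≤ 32) = 1 − P(X ≤ 1).
  k=0: C(32,0)·0.09^0·0.91^32 = 0.048902
  k=1: C(32,1)·0.09^1·0.91^31 = 0.154766
1 − 0.203668 = 0.796332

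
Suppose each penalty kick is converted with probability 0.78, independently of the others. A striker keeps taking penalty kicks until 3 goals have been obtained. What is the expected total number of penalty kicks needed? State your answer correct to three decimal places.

3.846

Y = total penalty kicks until the third success; negative binomial with r=3, p=0.78.
E[Y] = r / p = 3 / 0.78 = 3.84615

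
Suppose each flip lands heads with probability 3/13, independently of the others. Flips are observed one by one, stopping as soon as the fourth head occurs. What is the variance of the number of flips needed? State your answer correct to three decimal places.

57.778

Y = total flips until the fourth success; negative binomial with r=4, p=0.230769.
Var(Y) = r(1−p)/p² = 4·0.769231 / 0.230769² = 57.77778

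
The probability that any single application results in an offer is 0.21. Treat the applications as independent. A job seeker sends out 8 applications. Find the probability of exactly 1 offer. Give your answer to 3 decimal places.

X ~ Binomial(n=8, p=0.21).
P(X=1) = C(8,1) · p^1 · (1−p)^7
= 8 · 0.21 · 0.19204 = 0.32263

0.323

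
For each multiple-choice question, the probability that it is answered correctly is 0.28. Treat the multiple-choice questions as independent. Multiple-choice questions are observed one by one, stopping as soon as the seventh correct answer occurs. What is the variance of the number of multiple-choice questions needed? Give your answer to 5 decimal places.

64.28571

Y = total multiple-choice questions until the seventh success; negative binomial with r=7, p=0.28.
Var(Y) = r(1−p)/p² = 7·0.72 / 0.28² = 64.2857143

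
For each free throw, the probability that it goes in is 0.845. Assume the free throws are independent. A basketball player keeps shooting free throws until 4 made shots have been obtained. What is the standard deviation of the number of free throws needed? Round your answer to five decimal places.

0.93184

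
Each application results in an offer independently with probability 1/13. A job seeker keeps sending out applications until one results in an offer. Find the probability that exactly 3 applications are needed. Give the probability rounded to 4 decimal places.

Geometric (trials to first success), p = 0.076923.
P(Y = 3) = (1−p)^2 · p = 0.85207 · 0.076923 = 0.065544

0.0655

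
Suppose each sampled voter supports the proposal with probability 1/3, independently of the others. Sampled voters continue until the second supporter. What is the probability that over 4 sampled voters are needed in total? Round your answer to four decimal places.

0.5926

Needing more than 4 sampled voters ⇔ fewer than 2 successes in the first 4. With X ~ Binomial(4, 0.333333), P(Y > 4) = P(X ≤ 1).
  k=0: C(4,0)·0.333333^0·0.666667^4 = 0.197531
  k=1: C(4,1)·0.333333^1·0.666667^3 = 0.395062
P(X ≤ 1) = 0.592593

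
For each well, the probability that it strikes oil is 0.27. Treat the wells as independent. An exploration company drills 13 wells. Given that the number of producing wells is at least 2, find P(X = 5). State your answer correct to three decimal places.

0.165

X ~ Binomial(13, 0.27). Want P(X=5 | X≥2) = P(X=5) / P(X≥2).
P(X=5) = C(13,5)·0.27^5·0.73^8 = 0.14893
P(X≥2) = 1 − 0.01672 − 0.08039 = 0.90290
Ratio = 0.14893 / 0.90290 = 0.16495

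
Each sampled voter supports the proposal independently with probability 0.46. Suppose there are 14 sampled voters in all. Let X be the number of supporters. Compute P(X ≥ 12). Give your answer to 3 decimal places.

0.003

X ~ Binomial(14, 0.46); P(X ≥ 12) = Σ C(14,k) p^k (1−p)^(14−k) over k:
  k=12: C(14,12)·0.46^12·0.54^2 = 0.00238
  k=13: C(14,13)·0.46^13·0.54^1 = 0.00031
  k=14: C(14,14)·0.46^14·0.54^0 = 0.00002
Total = 0.00271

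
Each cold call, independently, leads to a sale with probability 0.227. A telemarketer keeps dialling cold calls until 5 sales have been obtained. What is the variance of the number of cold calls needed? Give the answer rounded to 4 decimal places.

Y = total cold calls until the fifth success; negative binomial with r=5, p=0.227.
Var(Y) = r(1−p)/p² = 5·0.773 / 0.227² = 75.006307

75.0063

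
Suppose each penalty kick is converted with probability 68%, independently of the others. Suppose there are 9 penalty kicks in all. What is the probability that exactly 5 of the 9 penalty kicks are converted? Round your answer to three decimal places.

X ~ Binomial(n=9, p=0.68).
P(X=5) = C(9,5) · p^5 · (1−p)^4
= 126 · 0.14539 · 0.010486 = 0.19209

0.192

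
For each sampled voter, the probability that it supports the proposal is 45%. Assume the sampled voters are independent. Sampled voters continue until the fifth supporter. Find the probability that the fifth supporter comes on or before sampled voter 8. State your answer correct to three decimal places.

0.260

Finishing within 8 sampled voters ⇔ at least 5 successes in the first 8. With X ~ Binomial(8, 0.45), P(Y ≤ 8) = 1 − P(X ≤ 4).
  k=0: C(8,0)·0.45^0·0.55^8 = 0.00837
  k=1: C(8,1)·0.45^1·0.55^7 = 0.05481
  k=2: C(8,2)·0.45^2·0.55^6 = 0.15695
  k=3: C(8,3)·0.45^3·0.55^5 = 0.25683
  k=4: C(8,4)·0.45^4·0.55^4 = 0.26266
1 − 0.73962 = 0.26038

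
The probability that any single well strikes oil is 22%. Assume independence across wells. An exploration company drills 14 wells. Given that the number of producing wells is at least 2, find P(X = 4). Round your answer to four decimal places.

X ~ Binomial(14, 0.22). Want P(X=4 | X≥2) = P(X=4) / P(X≥2).
P(X=4) = C(14,4)·0.22^4·0.78^10 = 0.195466
P(X≥2) = 1 − 0.030855 − 0.121837 = 0.847308
Ratio = 0.195466 / 0.847308 = 0.230690

0.2307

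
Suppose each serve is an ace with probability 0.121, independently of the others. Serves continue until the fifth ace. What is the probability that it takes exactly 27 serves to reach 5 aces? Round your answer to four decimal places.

0.0227

Y = trial on which the fifth success occurs; negative binomial, r=5, p=0.121.
P(Y=27) = C(26,4) · p^5 · (1−p)^22
= 14950 · 2.5937e-05 · 0.058581 = 0.022716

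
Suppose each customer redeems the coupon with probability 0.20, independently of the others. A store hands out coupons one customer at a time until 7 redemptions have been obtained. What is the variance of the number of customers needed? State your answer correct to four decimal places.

Y = total customers until the seventh success; negative binomial with r=7, p=0.20.
Var(Y) = r(1−p)/p² = 7·0.80 / 0.20² = 140.000000

140.0000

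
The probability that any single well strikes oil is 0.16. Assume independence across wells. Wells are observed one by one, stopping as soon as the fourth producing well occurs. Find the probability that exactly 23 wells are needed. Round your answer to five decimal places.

0.03675

Y = trial on which the fourth success occurs; negative binomial, r=4, p=0.16.
P(Y=23) = C(22,3) · p^4 · (1−p)^19
= 1540 · 0.00065536 · 0.036417 = 0.0367542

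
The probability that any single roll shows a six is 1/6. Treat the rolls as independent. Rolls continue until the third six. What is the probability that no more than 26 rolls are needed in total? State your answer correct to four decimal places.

Finishing within 26 rolls ⇔ at least 3 successes in the first 26. With X ~ Binomial(26, 0.166667), P(Y ≤ 26) = 1 − P(X ≤ 2).
  k=0: C(26,0)·0.166667^0·0.833333^26 = 0.008735
  k=1: C(26,1)·0.166667^1·0.833333^25 = 0.045425
  k=2: C(26,2)·0.166667^2·0.833333^24 = 0.113561
1 − 0.167722 = 0.832278

0.8323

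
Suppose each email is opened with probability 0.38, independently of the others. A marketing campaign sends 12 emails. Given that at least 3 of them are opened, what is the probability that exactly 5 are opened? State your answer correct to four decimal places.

0.2475

X ~ Binomial(12, 0.38). Want P(X=5 | X≥3) = P(X=5) / P(X≥3).
P(X=5) = C(12,5)·0.38^5·0.62^7 = 0.220996
P(X≥3) = 1 − 0.003226 − 0.023729 − 0.079989 = 0.893056
Ratio = 0.220996 / 0.893056 = 0.247461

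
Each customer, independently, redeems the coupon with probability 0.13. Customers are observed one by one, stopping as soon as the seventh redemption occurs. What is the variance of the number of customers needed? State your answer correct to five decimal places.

360.35503

Y = total customers until the seventh success; negative binomial with r=7, p=0.13.
Var(Y) = r(1−p)/p² = 7·0.87 / 0.13² = 360.3550296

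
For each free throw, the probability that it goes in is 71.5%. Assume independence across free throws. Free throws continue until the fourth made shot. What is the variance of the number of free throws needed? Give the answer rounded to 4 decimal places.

2.2299

Y = total free throws until the fourth success; negative binomial with r=4, p=0.715.
Var(Y) = r(1−p)/p² = 4·0.285 / 0.715² = 2.229938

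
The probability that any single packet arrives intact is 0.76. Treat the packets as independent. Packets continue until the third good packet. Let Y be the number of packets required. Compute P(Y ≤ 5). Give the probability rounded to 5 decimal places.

Finishing within 5 packets ⇔ at least 3 successes in the first 5. With X ~ Binomial(5, 0.76), P(Y ≤ 5) = 1 − P(X ≤ 2).
  k=0: C(5,0)·0.76^0·0.24^5 = 0.0007963
  k=1: C(5,1)·0.76^1·0.24^4 = 0.0126075
  k=2: C(5,2)·0.76^2·0.24^3 = 0.0798474
1 − 0.0932512 = 0.9067488

0.90675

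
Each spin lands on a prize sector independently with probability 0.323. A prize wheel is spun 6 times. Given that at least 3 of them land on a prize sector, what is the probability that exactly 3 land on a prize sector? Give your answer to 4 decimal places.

0.6985

X ~ Binomial(6, 0.323). Want P(X=3 | X≥3) = P(X=3) / P(X≥3).
P(X=3) = C(6,3)·0.323^3·0.677^3 = 0.209124
P(X≥3) = 1 − 0.096279 − 0.275611 − 0.328739 = 0.299371
Ratio = 0.209124 / 0.299371 = 0.698545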